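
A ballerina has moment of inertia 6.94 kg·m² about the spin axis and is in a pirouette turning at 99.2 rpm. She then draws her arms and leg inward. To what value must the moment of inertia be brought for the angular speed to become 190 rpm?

I₂ ≈ 3.62 kg·m²

With no external torque about the axis, L is conserved: I₁ω₁ = I₂ω₂.
I₂ = I₁ω₁ / ω₂ = (6.94)(99.2) / (190) = 3.623 kg·m².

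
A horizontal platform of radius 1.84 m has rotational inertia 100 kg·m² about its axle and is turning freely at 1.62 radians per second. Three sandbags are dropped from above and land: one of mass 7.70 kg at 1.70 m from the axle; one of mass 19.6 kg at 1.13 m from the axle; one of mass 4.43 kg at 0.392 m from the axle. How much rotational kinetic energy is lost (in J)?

energy lost ≈ 42.5 J

No external torque acts about the axle; L_before = L_after.
Added inertia Σmr² = (7.70)(1.70)² + (19.6)(1.13)² + (4.43)(0.392)² = 47.96 kg·m²; I_f = 100.0 + 47.96 = 148.0 kg·m².
ω_f = I_p ω_i / I_f = (100.0)(1.62) / 148.0 = 1.095 rad/s.
KE_i = ½(100.0)(1.620 rad/s)² = 131.2 J; KE_f = ½(148.0)(1.095)² = 88.69 J.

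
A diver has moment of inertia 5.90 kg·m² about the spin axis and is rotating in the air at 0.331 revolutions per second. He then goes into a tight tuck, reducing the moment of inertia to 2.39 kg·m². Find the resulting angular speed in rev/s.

With no external torque about the axis, L is conserved: I₁ω₁ = I₂ω₂.
ω₂ = I₁ω₁ / I₂ = (5.900)(0.331 rev/s) / (2.390) = 0.8171 rev/s.

ω₂ ≈ 0.817 rev/s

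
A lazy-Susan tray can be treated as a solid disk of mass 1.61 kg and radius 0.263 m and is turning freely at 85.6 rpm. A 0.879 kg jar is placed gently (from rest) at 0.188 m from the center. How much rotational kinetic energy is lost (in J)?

energy lost ≈ 0.801 J

The added mass arrives with no angular momentum about the center, and any external torque about the center is negligible, so the system's angular momentum is conserved.
I_p = ½(1.61)(0.263)² = 0.05568 kg·m².
Added inertia Σmr² = (0.879)(0.188)² = 0.03107 kg·m²; I_f = 0.05568 + 0.03107 = 0.08675 kg·m².
ω_f = I_p ω_i / I_f = (0.05568)(85.6) / 0.08675 = 54.94 rpm.
KE_i = ½(0.05568)(8.964 rad/s)² = 2.237 J; KE_f = ½(0.08675)(5.754)² = 1.436 J.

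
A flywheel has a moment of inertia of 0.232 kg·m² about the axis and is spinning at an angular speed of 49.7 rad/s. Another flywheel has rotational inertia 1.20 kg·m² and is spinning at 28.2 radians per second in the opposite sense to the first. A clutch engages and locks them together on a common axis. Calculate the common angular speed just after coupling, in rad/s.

|ω_f| ≈ 15.6 rad/s

The coupling torques are internal; angular momentum about the shared axis is conserved.
Taking A's sense as positive: L = (0.2320)(49.7) − (1.200)(28.2) = -22.31 kg·m²·rad/s.
Combined I = 0.2320 + 1.200 = 1.432 kg·m².
ω_f = L / I = -22.31 / 1.432 = -15.58 rad/s.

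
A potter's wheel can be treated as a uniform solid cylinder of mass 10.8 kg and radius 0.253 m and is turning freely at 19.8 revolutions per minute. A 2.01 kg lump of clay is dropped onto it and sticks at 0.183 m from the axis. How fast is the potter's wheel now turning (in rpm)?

The added mass arrives with no angular momentum about the axis, and any external torque about the axis is negligible, so the system's angular momentum is conserved.
I_p = ½(10.8)(0.253)² = 0.3456 kg·m².
Added inertia Σmr² = (2.01)(0.183)² = 0.06731 kg·m²; I_f = 0.3456 + 0.06731 = 0.4130 kg·m².
ω_f = I_p ω_i / I_f = (0.3456)(19.8) / 0.4130 = 16.57 rpm.

ω_f ≈ 16.6 rpm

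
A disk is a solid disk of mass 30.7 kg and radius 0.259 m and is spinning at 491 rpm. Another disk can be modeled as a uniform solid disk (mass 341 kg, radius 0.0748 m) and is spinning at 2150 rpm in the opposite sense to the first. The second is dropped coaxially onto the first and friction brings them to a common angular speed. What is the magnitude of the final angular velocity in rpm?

|ω_f| ≈ 779 rpm

The coupling torques are internal; angular momentum about the shared axis is conserved.
Moments of inertia: I_A = ½(30.7)(0.259)² = 1.030 kg·m²; I_B = ½(341)(0.0748)² = 0.9540 kg·m².
Taking A's sense as positive: L = (1.030)(491) − (0.9540)(2150) = -1545 kg·m²·rpm.
Combined I = 1.030 + 0.9540 = 1.984 kg·m².
ω_f = L / I = -1545 / 1.984 = -779.1 rpm.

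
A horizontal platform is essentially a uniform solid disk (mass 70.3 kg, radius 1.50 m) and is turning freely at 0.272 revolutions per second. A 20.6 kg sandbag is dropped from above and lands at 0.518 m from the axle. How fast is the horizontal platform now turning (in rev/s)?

The added mass arrives with no angular momentum about the axle, and any external torque about the axle is negligible, so the system's angular momentum is conserved.
I_p = ½(70.3)(1.50)² = 79.09 kg·m².
Added inertia Σmr² = (20.6)(0.518)² = 5.527 kg·m²; I_f = 79.09 + 5.527 = 84.61 kg·m².
ω_f = I_p ω_i / I_f = (79.09)(0.272) / 84.61 = 0.2542 rev/s.

ω_f ≈ 0.254 rev/s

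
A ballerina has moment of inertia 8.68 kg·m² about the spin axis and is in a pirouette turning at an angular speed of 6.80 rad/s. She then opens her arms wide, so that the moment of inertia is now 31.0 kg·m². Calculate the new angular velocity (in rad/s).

ω₂ ≈ 1.90 rad/s

No external torque acts about the spin axis, so angular momentum is conserved.
ω₂ = I₁ω₁ / I₂ = (8.680)(6.80 rad/s) / (31.00) = 1.904 rad/s.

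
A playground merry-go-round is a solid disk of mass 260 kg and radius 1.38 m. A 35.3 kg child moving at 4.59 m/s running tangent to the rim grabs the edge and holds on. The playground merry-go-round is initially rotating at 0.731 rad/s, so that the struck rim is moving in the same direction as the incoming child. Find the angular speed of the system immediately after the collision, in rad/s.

The axle reaction passes through the axle and exerts no torque about it; angular momentum about the axle is conserved through the impact.
I_p = ½(260)(1.38)² = 247.6 kg·m². Taking the sense of the child's angular momentum as positive, L_{child} = m v R = (35.3)(4.59)(1.38) = 223.6 kg·m²/s.
L_i = +I_p ω_p + m v R = +(247.6)(0.731) + 223.6 = 404.6 kg·m²/s.
After sticking, I_f = I_p + m R² = 247.6 + (35.3)(1.38)² = 314.8 kg·m².
ω_f = L_i / I_f = 404.6 / 314.8 = 1.285 rad/s.

|ω_f| ≈ 1.29 rad/s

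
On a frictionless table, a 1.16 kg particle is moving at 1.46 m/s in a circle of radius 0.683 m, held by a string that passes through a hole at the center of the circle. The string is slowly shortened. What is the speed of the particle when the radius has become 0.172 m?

The only horizontal force on the mass is along the cord (radial), so it exerts no torque about the hole and angular momentum m v r is conserved.
v₂ = v₁ r₁ / r₂ = (1.46)(0.683) / (0.172) = 5.798 m/s.

v₂ ≈ 5.80 m/s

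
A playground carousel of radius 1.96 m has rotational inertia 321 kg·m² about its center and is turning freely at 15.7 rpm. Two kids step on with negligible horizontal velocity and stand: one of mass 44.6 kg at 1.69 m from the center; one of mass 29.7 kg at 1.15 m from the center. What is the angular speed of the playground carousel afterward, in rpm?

No external torque acts about the center; L_before = L_after.
Added inertia Σmr² = (44.6)(1.69)² + (29.7)(1.15)² = 166.7 kg·m²; I_f = 321.0 + 166.7 = 487.7 kg·m².
ω_f = I_p ω_i / I_f = (321.0)(15.7) / 487.7 = 10.33 rpm.

ω_f ≈ 10.3 rpm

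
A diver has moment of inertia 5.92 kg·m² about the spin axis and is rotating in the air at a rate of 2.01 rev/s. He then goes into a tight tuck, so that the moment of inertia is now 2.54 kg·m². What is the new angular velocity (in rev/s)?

ω₂ ≈ 4.68 rev/s

With no external torque about the axis, L is conserved: I₁ω₁ = I₂ω₂.
ω₂ = I₁ω₁ / I₂ = (5.920)(2.01 rev/s) / (2.540) = 4.685 rev/s.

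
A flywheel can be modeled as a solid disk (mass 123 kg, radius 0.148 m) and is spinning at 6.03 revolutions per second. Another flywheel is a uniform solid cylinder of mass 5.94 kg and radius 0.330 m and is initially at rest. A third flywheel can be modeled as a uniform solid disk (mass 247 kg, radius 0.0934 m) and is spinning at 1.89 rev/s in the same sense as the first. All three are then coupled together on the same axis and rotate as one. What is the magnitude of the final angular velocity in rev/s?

The coupling torques are internal; angular momentum about the shared axis is conserved.
Moments of inertia: I_A = ½(123)(0.148)² = 1.347 kg·m²; I_B = ½(5.94)(0.330)² = 0.3234 kg·m²; I_C = ½(247)(0.0934)² = 1.077 kg·m².
Taking A's sense as positive: L = (1.347)(6.03) + (1.077)(1.89) = 10.16 kg·m²·rev/s.
Combined I = 1.347 + 0.3234 + 1.077 = 2.748 kg·m².
ω_f = L / I = 10.16 / 2.748 = 3.697 rev/s.

|ω_f| ≈ 3.70 rev/s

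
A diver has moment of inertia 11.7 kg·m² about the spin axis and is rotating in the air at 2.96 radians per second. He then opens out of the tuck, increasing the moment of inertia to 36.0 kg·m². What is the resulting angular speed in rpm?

With no external torque about the axis, L is conserved: I₁ω₁ = I₂ω₂.
ω₂ = I₁ω₁ / I₂ = (11.70)(2.96 rad/s) / (36.00) = 0.9620 rad/s = 9.186 rpm.

ω₂ ≈ 9.19 rpm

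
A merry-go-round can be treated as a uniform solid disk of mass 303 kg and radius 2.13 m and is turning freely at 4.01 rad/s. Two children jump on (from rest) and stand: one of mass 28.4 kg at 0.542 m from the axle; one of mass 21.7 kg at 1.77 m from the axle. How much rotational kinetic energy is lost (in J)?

energy lost ≈ 552 J

No external torque acts about the axle; L_before = L_after.
I_p = ½(303)(2.13)² = 687.3 kg·m².
Added inertia Σmr² = (28.4)(0.542)² + (21.7)(1.77)² = 76.33 kg·m²; I_f = 687.3 + 76.33 = 763.7 kg·m².
ω_f = I_p ω_i / I_f = (687.3)(4.01) / 763.7 = 3.609 rad/s.
KE_i = ½(687.3)(4.010 rad/s)² = 5526 J; KE_f = ½(763.7)(3.609)² = 4974 J.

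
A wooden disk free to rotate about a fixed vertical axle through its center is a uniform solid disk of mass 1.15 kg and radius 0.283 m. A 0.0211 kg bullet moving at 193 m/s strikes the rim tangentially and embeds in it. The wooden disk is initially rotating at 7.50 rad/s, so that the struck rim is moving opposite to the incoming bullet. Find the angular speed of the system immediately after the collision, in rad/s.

|ω_f| ≈ 16.9 rad/s

About the axle the impulsive forces during the collision are internal, so angular momentum about that axis is conserved.
I_p = ½(1.15)(0.283)² = 0.04605 kg·m². Taking the sense of the bullet's angular momentum as positive, L_{bullet} = m v R = (0.0211)(193)(0.283) = 1.152 kg·m²/s.
L_i = −I_p ω_p + m v R = −(0.04605)(7.50) + 1.152 = 0.8071 kg·m²/s.
After sticking, I_f = I_p + m R² = 0.04605 + (0.0211)(0.283)² = 0.04774 kg·m².
ω_f = L_i / I_f = 0.8071 / 0.04774 = 16.91 rad/s.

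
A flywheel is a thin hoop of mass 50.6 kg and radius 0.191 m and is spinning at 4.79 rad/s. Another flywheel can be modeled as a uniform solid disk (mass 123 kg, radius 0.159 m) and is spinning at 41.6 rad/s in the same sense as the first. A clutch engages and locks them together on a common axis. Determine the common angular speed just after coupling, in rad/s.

|ω_f| ≈ 21.6 rad/s

The coupling torques are internal; angular momentum about the shared axis is conserved.
Moments of inertia: I_A = (50.6)(0.191)² = 1.846 kg·m²; I_B = ½(123)(0.159)² = 1.555 kg·m².
Taking A's sense as positive: L = (1.846)(4.79) + (1.555)(41.6) = 73.52 kg·m²·rad/s.
Combined I = 1.846 + 1.555 = 3.401 kg·m².
ω_f = L / I = 73.52 / 3.401 = 21.62 rad/s.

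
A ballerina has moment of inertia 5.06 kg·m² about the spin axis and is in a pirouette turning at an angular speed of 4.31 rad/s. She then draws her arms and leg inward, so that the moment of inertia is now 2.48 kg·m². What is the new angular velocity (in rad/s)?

ω₂ ≈ 8.79 rad/s

With no external torque about the axis, L is conserved: I₁ω₁ = I₂ω₂.
ω₂ = I₁ω₁ / I₂ = (5.060)(4.31 rad/s) / (2.480) = 8.794 rad/s.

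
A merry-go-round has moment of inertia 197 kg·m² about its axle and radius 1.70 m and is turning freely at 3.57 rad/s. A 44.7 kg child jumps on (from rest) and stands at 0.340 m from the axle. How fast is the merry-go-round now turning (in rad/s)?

ω_f ≈ 3.48 rad/s

The added mass arrives with no angular momentum about the axle, and any external torque about the axle is negligible, so the system's angular momentum is conserved.
Added inertia Σmr² = (44.7)(0.340)² = 5.167 kg·m²; I_f = 197.0 + 5.167 = 202.2 kg·m².
ω_f = I_p ω_i / I_f = (197.0)(3.57) / 202.2 = 3.479 rad/s.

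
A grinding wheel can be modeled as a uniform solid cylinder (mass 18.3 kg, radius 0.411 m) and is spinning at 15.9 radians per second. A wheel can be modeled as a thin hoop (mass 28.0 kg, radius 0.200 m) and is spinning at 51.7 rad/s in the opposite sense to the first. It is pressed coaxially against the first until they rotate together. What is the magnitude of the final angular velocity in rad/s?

|ω_f| ≈ 12.5 rad/s

The coupling torques are internal; angular momentum about the shared axis is conserved.
Moments of inertia: I_A = ½(18.3)(0.411)² = 1.546 kg·m²; I_B = (28.0)(0.200)² = 1.120 kg·m².
Taking A's sense as positive: L = (1.546)(15.9) − (1.120)(51.7) = -33.33 kg·m²·rad/s.
Combined I = 1.546 + 1.120 = 2.666 kg·m².
ω_f = L / I = -33.33 / 2.666 = -12.50 rad/s.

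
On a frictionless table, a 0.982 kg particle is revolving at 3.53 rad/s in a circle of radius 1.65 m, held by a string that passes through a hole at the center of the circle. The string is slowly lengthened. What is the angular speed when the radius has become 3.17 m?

ω₂ ≈ 0.956 rad/s

The constraining force is radial, so m r² ω about the center is conserved.
ω₂ = ω₁ (r₁/r₂)² = (3.53)(1.65/3.17)² = 0.9564 rad/s.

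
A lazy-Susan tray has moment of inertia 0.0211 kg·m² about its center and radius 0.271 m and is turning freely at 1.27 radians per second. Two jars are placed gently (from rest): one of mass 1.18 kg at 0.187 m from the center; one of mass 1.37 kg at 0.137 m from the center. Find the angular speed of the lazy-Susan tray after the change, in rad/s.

The added mass arrives with no angular momentum about the center, and any external torque about the center is negligible, so the system's angular momentum is conserved.
Added inertia Σmr² = (1.18)(0.187)² + (1.37)(0.137)² = 0.06698 kg·m²; I_f = 0.02110 + 0.06698 = 0.08808 kg·m².
ω_f = I_p ω_i / I_f = (0.02110)(1.27) / 0.08808 = 0.3042 rad/s.

ω_f ≈ 0.304 rad/s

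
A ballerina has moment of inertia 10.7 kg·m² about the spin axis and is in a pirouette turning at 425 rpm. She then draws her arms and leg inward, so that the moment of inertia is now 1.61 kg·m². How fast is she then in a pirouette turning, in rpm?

ω₂ ≈ 2820 rpm

Angular momentum about the spin axis is conserved since the torque about it is zero.
ω₂ = I₁ω₁ / I₂ = (10.70)(425 rpm) / (1.610) = 2825 rpm.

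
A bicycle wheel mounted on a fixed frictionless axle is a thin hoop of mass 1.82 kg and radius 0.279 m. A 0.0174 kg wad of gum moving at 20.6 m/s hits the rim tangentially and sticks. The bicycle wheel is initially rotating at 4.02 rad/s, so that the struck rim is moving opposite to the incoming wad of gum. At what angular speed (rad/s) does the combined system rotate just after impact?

|ω_f| ≈ 3.28 rad/s

About the axle the impulsive forces during the collision are internal, so angular momentum about that axis is conserved.
I_p = (1.82)(0.279)² = 0.1417 kg·m². Taking the sense of the wad of gum's angular momentum as positive, L_{wad} = m v R = (0.0174)(20.6)(0.279) = 0.1000 kg·m²/s.
L_i = −I_p ω_p + m v R = −(0.1417)(4.02) + 0.1000 = -0.4695 kg·m²/s.
After sticking, I_f = I_p + m R² = 0.1417 + (0.0174)(0.279)² = 0.1430 kg·m².
ω_f = L_i / I_f = -0.4695 / 0.1430 = -3.283 rad/s.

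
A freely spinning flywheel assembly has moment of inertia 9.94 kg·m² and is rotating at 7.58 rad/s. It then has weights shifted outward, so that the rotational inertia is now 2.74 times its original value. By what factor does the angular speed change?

ω₂/ω₁ ≈ 0.365

With no external torque about the axis, L is conserved: I₁ω₁ = I₂ω₂.
I₂ = 2.74 × 9.94 = 27.24 kg·m².
ω₂/ω₁ = I₁/I₂ = 9.940 / 27.24 = 0.3650.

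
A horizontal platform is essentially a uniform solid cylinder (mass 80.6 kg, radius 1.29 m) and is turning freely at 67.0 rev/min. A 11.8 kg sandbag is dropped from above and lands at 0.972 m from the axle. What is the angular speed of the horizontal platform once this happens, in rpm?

ω_f ≈ 57.4 rpm

The added mass arrives with no angular momentum about the axle, and any external torque about the axle is negligible, so the system's angular momentum is conserved.
I_p = ½(80.6)(1.29)² = 67.06 kg·m².
Added inertia Σmr² = (11.8)(0.972)² = 11.15 kg·m²; I_f = 67.06 + 11.15 = 78.21 kg·m².
ω_f = I_p ω_i / I_f = (67.06)(67.0) / 78.21 = 57.45 rpm.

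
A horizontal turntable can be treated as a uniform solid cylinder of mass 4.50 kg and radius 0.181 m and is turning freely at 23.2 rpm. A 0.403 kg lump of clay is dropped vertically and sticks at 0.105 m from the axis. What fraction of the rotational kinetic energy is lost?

No external torque acts about the axis; L_before = L_after.
I_p = ½(4.50)(0.181)² = 0.07371 kg·m².
Added inertia Σmr² = (0.403)(0.105)² = 0.004443 kg·m²; I_f = 0.07371 + 0.004443 = 0.07816 kg·m².
ω_f = I_p ω_i / I_f = (0.07371)(23.2) / 0.07816 = 21.88 rpm.
KE_i = ½(0.07371)(2.429 rad/s)² = 0.2175 J; KE_f = ½(0.07816)(2.291)² = 0.2052 J.
Fraction lost = 0.05685.

fraction ≈ 0.0568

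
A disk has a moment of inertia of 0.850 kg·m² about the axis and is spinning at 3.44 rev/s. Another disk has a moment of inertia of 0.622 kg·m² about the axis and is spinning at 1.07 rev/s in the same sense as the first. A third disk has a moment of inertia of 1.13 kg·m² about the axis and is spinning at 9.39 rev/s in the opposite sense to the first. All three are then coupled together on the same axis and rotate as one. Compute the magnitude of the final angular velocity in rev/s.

The coupling torques are internal; angular momentum about the shared axis is conserved.
Taking A's sense as positive: L = (0.8500)(3.44) + (0.6220)(1.07) − (1.130)(9.39) = -7.021 kg·m²·rev/s.
Combined I = 0.8500 + 0.6220 + 1.130 = 2.602 kg·m².
ω_f = L / I = -7.021 / 2.602 = -2.698 rev/s.

|ω_f| ≈ 2.70 rev/s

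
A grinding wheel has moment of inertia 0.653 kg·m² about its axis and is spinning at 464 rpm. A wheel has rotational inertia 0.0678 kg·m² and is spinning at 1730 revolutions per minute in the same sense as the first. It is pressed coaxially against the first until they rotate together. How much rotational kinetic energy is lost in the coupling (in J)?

ΔKE lost ≈ 540 J

No external torque acts about the common axis, so total angular momentum is conserved.
Taking A's sense as positive: L = (0.6530)(464) + (0.06780)(1730) = 420.3 kg·m²·rpm.
Combined I = 0.6530 + 0.06780 = 0.7208 kg·m².
ω_f = L / I = 420.3 / 0.7208 = 583.1 rpm.
KE_i = ½ΣIω² = 1883 J; KE_f = ½(0.7208)(61.06)² = 1344 J.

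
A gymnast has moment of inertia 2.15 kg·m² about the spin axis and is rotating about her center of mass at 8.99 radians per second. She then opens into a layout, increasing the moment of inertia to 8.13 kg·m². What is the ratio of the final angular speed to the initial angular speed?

No external torque acts about the spin axis, so angular momentum is conserved.
ω₂/ω₁ = I₁/I₂ = 2.150 / 8.130 = 0.2645.

ω₂/ω₁ ≈ 0.264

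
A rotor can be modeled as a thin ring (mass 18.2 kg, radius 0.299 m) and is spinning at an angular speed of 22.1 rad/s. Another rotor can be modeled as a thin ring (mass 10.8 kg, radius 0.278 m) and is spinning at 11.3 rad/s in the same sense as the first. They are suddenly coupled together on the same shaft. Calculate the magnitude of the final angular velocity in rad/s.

No external torque acts about the common axis, so total angular momentum is conserved.
Moments of inertia: I_A = (18.2)(0.299)² = 1.627 kg·m²; I_B = (10.8)(0.278)² = 0.8347 kg·m².
Taking A's sense as positive: L = (1.627)(22.1) + (0.8347)(11.3) = 45.39 kg·m²·rad/s.
Combined I = 1.627 + 0.8347 = 2.462 kg·m².
ω_f = L / I = 45.39 / 2.462 = 18.44 rad/s.

|ω_f| ≈ 18.4 rad/s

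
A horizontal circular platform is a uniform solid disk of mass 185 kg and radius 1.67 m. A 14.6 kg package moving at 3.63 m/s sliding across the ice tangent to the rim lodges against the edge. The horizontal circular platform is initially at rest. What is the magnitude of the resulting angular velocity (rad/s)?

|ω_f| ≈ 0.296 rad/s

About the central axle the impulsive forces during the collision are internal, so angular momentum about that axis is conserved.
I_p = ½(185)(1.67)² = 258.0 kg·m². Taking the sense of the package's angular momentum as positive, L_{package} = m v R = (14.6)(3.63)(1.67) = 88.51 kg·m²/s.
L_i = 0 + 88.51 = 88.51 kg·m²/s.
After sticking, I_f = I_p + m R² = 258.0 + (14.6)(1.67)² = 298.7 kg·m².
ω_f = L_i / I_f = 88.51 / 298.7 = 0.2963 rad/s.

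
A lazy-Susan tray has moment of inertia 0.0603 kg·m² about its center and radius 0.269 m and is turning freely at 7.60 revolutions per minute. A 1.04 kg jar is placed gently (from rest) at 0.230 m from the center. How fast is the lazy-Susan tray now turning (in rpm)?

ω_f ≈ 3.97 rpm

The added mass arrives with no angular momentum about the center, and any external torque about the center is negligible, so the system's angular momentum is conserved.
Added inertia Σmr² = (1.04)(0.230)² = 0.05502 kg·m²; I_f = 0.06030 + 0.05502 = 0.1153 kg·m².
ω_f = I_p ω_i / I_f = (0.06030)(7.60) / 0.1153 = 3.974 rpm.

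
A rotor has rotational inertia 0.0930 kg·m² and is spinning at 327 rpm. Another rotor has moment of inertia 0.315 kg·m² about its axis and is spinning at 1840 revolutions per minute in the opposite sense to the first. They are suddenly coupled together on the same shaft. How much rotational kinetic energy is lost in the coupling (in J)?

No external torque acts about the common axis, so total angular momentum is conserved.
Taking A's sense as positive: L = (0.09300)(327) − (0.3150)(1840) = -549.2 kg·m²·rpm.
Combined I = 0.09300 + 0.3150 = 0.4080 kg·m².
ω_f = L / I = -549.2 / 0.4080 = -1346 rpm.
KE_i = ½ΣIω² = 5902 J; KE_f = ½(0.4080)(141.0)² = 4053 J.

ΔKE lost ≈ 1850 J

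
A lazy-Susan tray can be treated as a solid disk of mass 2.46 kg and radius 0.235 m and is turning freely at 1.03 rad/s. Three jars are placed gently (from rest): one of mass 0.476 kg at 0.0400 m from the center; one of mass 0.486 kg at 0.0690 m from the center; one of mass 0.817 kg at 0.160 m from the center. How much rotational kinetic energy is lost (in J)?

energy lost ≈ 0.00940 J

No external torque acts about the center; L_before = L_after.
I_p = ½(2.46)(0.235)² = 0.06793 kg·m².
Added inertia Σmr² = (0.476)(0.0400)² + (0.486)(0.0690)² + (0.817)(0.160)² = 0.02399 kg·m²; I_f = 0.06793 + 0.02399 = 0.09192 kg·m².
ω_f = I_p ω_i / I_f = (0.06793)(1.03) / 0.09192 = 0.7612 rad/s.
KE_i = ½(0.06793)(1.030 rad/s)² = 0.03603 J; KE_f = ½(0.09192)(0.7612)² = 0.02663 J.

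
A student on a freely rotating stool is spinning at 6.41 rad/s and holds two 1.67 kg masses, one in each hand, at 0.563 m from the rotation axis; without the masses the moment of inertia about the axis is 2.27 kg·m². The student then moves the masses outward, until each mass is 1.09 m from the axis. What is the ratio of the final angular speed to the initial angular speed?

ω₂/ω₁ ≈ 0.534

No external torque acts about the spin axis, so angular momentum is conserved.
I₁ = 2.27 + 2(1.67)(0.563)² = 3.329 kg·m²; I₂ = 2.27 + 2(1.67)(1.09)² = 6.238 kg·m².
ω₂/ω₁ = I₁/I₂ = 3.329 / 6.238 = 0.5336.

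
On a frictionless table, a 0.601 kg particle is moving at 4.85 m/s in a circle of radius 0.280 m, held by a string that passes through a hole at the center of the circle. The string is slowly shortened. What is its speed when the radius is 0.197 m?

The only horizontal force on the mass is along the cord (radial), so it exerts no torque about the hole and angular momentum m v r is conserved.
v₂ = v₁ r₁ / r₂ = (4.85)(0.280) / (0.197) = 6.893 m/s.

v₂ ≈ 6.89 m/s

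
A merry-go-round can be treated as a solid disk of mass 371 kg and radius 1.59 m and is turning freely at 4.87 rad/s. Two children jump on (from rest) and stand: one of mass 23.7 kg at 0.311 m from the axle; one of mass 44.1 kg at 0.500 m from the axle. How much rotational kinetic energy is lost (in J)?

The added mass arrives with no angular momentum about the axle, and any external torque about the axle is negligible, so the system's angular momentum is conserved.
I_p = ½(371)(1.59)² = 469.0 kg·m².
Added inertia Σmr² = (23.7)(0.311)² + (44.1)(0.500)² = 13.32 kg·m²; I_f = 469.0 + 13.32 = 482.3 kg·m².
ω_f = I_p ω_i / I_f = (469.0)(4.87) / 482.3 = 4.736 rad/s.
KE_i = ½(469.0)(4.870 rad/s)² = 5561 J; KE_f = ½(482.3)(4.736)² = 5408 J.

energy lost ≈ 154 J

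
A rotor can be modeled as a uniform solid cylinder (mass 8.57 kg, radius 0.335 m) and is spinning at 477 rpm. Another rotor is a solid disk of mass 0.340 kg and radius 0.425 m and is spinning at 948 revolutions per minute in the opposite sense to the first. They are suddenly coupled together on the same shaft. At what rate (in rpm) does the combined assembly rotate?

The coupling torques are internal; angular momentum about the shared axis is conserved.
Moments of inertia: I_A = ½(8.57)(0.335)² = 0.4809 kg·m²; I_B = ½(0.340)(0.425)² = 0.03071 kg·m².
Taking A's sense as positive: L = (0.4809)(477) − (0.03071)(948) = 200.3 kg·m²·rpm.
Combined I = 0.4809 + 0.03071 = 0.5116 kg·m².
ω_f = L / I = 200.3 / 0.5116 = 391.5 rpm.

|ω_f| ≈ 391 rpm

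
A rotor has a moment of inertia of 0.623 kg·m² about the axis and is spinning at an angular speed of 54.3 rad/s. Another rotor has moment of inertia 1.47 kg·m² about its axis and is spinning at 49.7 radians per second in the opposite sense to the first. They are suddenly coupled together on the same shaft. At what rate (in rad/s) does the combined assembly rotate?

|ω_f| ≈ 18.7 rad/s

The coupling torques are internal; angular momentum about the shared axis is conserved.
Taking A's sense as positive: L = (0.6230)(54.3) − (1.470)(49.7) = -39.23 kg·m²·rad/s.
Combined I = 0.6230 + 1.470 = 2.093 kg·m².
ω_f = L / I = -39.23 / 2.093 = -18.74 rad/s.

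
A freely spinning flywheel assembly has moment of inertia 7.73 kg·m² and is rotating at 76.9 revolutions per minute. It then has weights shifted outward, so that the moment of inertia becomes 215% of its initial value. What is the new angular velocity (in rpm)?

No external torque acts about the spin axis, so angular momentum is conserved.
I₂ = 2.15 × 7.73 = 16.62 kg·m².
ω₂ = I₁ω₁ / I₂ = (7.730)(76.9 rpm) / (16.62) = 35.77 rpm.

ω₂ ≈ 35.8 rpm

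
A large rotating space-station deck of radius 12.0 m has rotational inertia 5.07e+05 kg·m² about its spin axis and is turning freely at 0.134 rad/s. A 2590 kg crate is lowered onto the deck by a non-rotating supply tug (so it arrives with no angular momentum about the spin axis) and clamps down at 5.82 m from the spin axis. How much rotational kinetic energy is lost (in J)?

No external torque acts about the spin axis; L_before = L_after.
Added inertia Σmr² = (2590)(5.82)² = 87730 kg·m²; I_f = 5.070e+05 + 87730 = 5.947e+05 kg·m².
ω_f = I_p ω_i / I_f = (5.070e+05)(0.134) / 5.947e+05 = 0.1142 rad/s.
KE_i = ½(5.070e+05)(0.1340 rad/s)² = 4552 J; KE_f = ½(5.947e+05)(0.1142)² = 3880 J.

energy lost ≈ 671 J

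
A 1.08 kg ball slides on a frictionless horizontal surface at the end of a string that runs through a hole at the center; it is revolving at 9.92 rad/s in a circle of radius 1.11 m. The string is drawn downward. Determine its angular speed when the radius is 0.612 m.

No torque about the axis ⇒ m r₁² ω₁ = m r₂² ω₂.
ω₂ = ω₁ (r₁/r₂)² = (9.92)(1.11/0.612)² = 32.63 rad/s.

ω₂ ≈ 32.6 rad/s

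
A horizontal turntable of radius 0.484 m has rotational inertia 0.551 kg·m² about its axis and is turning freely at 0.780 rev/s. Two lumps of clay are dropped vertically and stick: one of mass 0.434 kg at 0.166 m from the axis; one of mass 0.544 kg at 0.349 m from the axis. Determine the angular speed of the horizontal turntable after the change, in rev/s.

ω_f ≈ 0.683 rev/s

The added mass arrives with no angular momentum about the axis, and any external torque about the axis is negligible, so the system's angular momentum is conserved.
Added inertia Σmr² = (0.434)(0.166)² + (0.544)(0.349)² = 0.07822 kg·m²; I_f = 0.5510 + 0.07822 = 0.6292 kg·m².
ω_f = I_p ω_i / I_f = (0.5510)(0.780) / 0.6292 = 0.6830 rev/s.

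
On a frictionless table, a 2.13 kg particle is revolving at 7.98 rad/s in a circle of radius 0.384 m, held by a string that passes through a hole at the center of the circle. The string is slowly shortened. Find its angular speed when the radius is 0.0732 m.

The constraining force is radial, so m r² ω about the center is conserved.
ω₂ = ω₁ (r₁/r₂)² = (7.98)(0.384/0.0732)² = 219.6 rad/s.

ω₂ ≈ 220 rad/s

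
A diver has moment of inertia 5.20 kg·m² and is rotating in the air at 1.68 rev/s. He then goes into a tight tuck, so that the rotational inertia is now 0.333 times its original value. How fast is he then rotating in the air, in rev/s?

Angular momentum about the spin axis is conserved since the torque about it is zero.
I₂ = 0.333 × 5.20 = 1.732 kg·m².
ω₂ = I₁ω₁ / I₂ = (5.200)(1.68 rev/s) / (1.732) = 5.045 rev/s.

ω₂ ≈ 5.05 rev/s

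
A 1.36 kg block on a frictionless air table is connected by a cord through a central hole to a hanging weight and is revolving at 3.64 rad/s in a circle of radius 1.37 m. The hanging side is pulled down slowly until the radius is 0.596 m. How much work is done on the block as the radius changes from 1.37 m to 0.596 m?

No torque about the axis ⇒ m r₁² ω₁ = m r₂² ω₂.
ω₂ = ω₁ (r₁/r₂)² = (3.64)(1.37/0.596)² = 19.23 rad/s.
W = ΔKE = ½m(v₂² − v₁²) = 72.44 J.

W ≈ 72.4 J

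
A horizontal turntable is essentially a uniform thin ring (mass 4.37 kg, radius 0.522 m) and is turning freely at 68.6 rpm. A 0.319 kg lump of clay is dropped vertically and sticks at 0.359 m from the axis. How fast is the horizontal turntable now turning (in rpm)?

ω_f ≈ 66.3 rpm

The added mass arrives with no angular momentum about the axis, and any external torque about the axis is negligible, so the system's angular momentum is conserved.
I_p = (4.37)(0.522)² = 1.191 kg·m².
Added inertia Σmr² = (0.319)(0.359)² = 0.04111 kg·m²; I_f = 1.191 + 0.04111 = 1.232 kg·m².
ω_f = I_p ω_i / I_f = (1.191)(68.6) / 1.232 = 66.31 rpm.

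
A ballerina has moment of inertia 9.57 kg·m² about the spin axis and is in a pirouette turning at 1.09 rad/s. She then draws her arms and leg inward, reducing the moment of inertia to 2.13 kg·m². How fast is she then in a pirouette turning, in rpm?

ω₂ ≈ 46.8 rpm

Angular momentum about the spin axis is conserved since the torque about it is zero.
ω₂ = I₁ω₁ / I₂ = (9.570)(1.09 rad/s) / (2.130) = 4.897 rad/s = 46.77 rpm.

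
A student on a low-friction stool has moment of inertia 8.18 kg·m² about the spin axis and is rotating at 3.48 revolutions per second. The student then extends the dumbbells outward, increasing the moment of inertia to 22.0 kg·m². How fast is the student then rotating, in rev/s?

ω₂ ≈ 1.29 rev/s

With no external torque about the axis, L is conserved: I₁ω₁ = I₂ω₂.
ω₂ = I₁ω₁ / I₂ = (8.180)(3.48 rev/s) / (22.00) = 1.294 rev/s.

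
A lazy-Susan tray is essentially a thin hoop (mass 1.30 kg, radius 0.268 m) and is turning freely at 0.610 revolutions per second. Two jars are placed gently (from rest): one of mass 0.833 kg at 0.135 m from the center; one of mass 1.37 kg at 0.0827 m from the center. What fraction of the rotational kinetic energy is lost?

fraction ≈ 0.208

The added mass arrives with no angular momentum about the center, and any external torque about the center is negligible, so the system's angular momentum is conserved.
I_p = (1.30)(0.268)² = 0.09337 kg·m².
Added inertia Σmr² = (0.833)(0.135)² + (1.37)(0.0827)² = 0.02455 kg·m²; I_f = 0.09337 + 0.02455 = 0.1179 kg·m².
ω_f = I_p ω_i / I_f = (0.09337)(0.610) / 0.1179 = 0.4830 rev/s.
KE_i = ½(0.09337)(3.833 rad/s)² = 0.6858 J; KE_f = ½(0.1179)(3.035)² = 0.5430 J.
Fraction lost = 0.2082.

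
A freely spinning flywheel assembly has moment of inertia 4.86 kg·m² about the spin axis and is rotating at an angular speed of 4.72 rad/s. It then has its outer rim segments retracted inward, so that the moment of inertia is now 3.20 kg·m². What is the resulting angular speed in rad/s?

Angular momentum about the spin axis is conserved since the torque about it is zero.
ω₂ = I₁ω₁ / I₂ = (4.860)(4.72 rad/s) / (3.200) = 7.168 rad/s.

ω₂ ≈ 7.17 rad/s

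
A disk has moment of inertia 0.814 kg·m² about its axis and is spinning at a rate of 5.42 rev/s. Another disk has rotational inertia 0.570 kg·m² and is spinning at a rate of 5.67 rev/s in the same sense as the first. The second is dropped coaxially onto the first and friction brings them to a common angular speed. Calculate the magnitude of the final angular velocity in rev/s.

The coupling torques are internal; angular momentum about the shared axis is conserved.
Taking A's sense as positive: L = (0.8140)(5.42) + (0.5700)(5.67) = 7.644 kg·m²·rev/s.
Combined I = 0.8140 + 0.5700 = 1.384 kg·m².
ω_f = L / I = 7.644 / 1.384 = 5.523 rev/s.

|ω_f| ≈ 5.52 rev/s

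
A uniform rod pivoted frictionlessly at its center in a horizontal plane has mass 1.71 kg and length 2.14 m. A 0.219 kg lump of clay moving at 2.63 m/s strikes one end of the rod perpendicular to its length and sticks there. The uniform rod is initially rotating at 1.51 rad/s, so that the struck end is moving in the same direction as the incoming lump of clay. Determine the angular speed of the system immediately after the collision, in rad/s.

About the pivot the impulsive forces during the collision are internal, so angular momentum about that axis is conserved.
I_p = (1/12)(1.71)(2.14)² = 0.6526 kg·m². Taking the sense of the lump of clay's angular momentum as positive, L_{lump} = m v R = (0.219)(2.63)(2.14/2) = 0.6163 kg·m²/s.
L_i = +I_p ω_p + m v R = +(0.6526)(1.51) + 0.6163 = 1.602 kg·m²/s.
After sticking, I_f = I_p + m R² = 0.6526 + (0.219)(2.14/2)² = 0.9033 kg·m².
ω_f = L_i / I_f = 1.602 / 0.9033 = 1.773 rad/s.

|ω_f| ≈ 1.77 rad/s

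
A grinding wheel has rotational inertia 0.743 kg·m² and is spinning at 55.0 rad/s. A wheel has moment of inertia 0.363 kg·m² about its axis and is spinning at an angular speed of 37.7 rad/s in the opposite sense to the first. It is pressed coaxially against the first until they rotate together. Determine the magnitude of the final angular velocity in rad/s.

|ω_f| ≈ 24.6 rad/s

No external torque acts about the common axis, so total angular momentum is conserved.
Taking A's sense as positive: L = (0.7430)(55.0) − (0.3630)(37.7) = 27.18 kg·m²·rad/s.
Combined I = 0.7430 + 0.3630 = 1.106 kg·m².
ω_f = L / I = 27.18 / 1.106 = 24.57 rad/s.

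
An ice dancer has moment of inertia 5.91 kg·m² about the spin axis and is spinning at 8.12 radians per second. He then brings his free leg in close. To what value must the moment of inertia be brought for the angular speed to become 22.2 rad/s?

With no external torque about the axis, L is conserved: I₁ω₁ = I₂ω₂.
I₂ = I₁ω₁ / ω₂ = (5.91)(8.12) / (22.2) = 2.162 kg·m².

I₂ ≈ 2.16 kg·m²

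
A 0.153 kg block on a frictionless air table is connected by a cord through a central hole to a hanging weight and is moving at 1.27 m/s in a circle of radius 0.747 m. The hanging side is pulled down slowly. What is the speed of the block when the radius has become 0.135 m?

The only horizontal force on the mass is along the cord (radial), so it exerts no torque about the hole and angular momentum m v r is conserved.
v₂ = v₁ r₁ / r₂ = (1.27)(0.747) / (0.135) = 7.027 m/s.

v₂ ≈ 7.03 m/s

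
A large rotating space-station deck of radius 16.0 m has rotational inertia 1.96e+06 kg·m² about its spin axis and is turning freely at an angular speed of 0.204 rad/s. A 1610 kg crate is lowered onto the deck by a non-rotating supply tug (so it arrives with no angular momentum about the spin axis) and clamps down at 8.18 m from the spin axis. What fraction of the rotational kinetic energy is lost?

fraction ≈ 0.0521

No external torque acts about the spin axis; L_before = L_after.
Added inertia Σmr² = (1610)(8.18)² = 1.077e+05 kg·m²; I_f = 1.960e+06 + 1.077e+05 = 2.068e+06 kg·m².
ω_f = I_p ω_i / I_f = (1.960e+06)(0.204) / 2.068e+06 = 0.1934 rad/s.
KE_i = ½(1.960e+06)(0.2040 rad/s)² = 40780 J; KE_f = ½(2.068e+06)(0.1934)² = 38660 J.
Fraction lost = 0.05210.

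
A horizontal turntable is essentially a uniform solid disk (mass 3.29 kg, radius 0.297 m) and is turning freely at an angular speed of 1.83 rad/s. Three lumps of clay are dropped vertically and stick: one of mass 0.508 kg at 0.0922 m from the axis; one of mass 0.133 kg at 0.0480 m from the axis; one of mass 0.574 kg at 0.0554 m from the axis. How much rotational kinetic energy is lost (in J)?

No external torque acts about the axis; L_before = L_after.
I_p = ½(3.29)(0.297)² = 0.1451 kg·m².
Added inertia Σmr² = (0.508)(0.0922)² + (0.133)(0.0480)² + (0.574)(0.0554)² = 0.006387 kg·m²; I_f = 0.1451 + 0.006387 = 0.1515 kg·m².
ω_f = I_p ω_i / I_f = (0.1451)(1.83) / 0.1515 = 1.753 rad/s.
KE_i = ½(0.1451)(1.830 rad/s)² = 0.2430 J; KE_f = ½(0.1515)(1.753)² = 0.2327 J.

energy lost ≈ 0.0102 J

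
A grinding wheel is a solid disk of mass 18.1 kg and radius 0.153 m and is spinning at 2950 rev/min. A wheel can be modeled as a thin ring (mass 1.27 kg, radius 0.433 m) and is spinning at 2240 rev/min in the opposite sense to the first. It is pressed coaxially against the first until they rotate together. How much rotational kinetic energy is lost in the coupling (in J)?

No external torque acts about the common axis, so total angular momentum is conserved.
Moments of inertia: I_A = ½(18.1)(0.153)² = 0.2119 kg·m²; I_B = (1.27)(0.433)² = 0.2381 kg·m².
Taking A's sense as positive: L = (0.2119)(2950) − (0.2381)(2240) = 91.59 kg·m²·rpm.
Combined I = 0.2119 + 0.2381 = 0.4500 kg·m².
ω_f = L / I = 91.59 / 0.4500 = 203.6 rpm.
KE_i = ½ΣIω² = 16660 J; KE_f = ½(0.4500)(21.32)² = 102.2 J.

ΔKE lost ≈ 16600 J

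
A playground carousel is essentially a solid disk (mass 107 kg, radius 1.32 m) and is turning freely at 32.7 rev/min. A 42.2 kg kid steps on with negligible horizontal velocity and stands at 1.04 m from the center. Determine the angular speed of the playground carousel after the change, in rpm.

ω_f ≈ 22.0 rpm

No external torque acts about the center; L_before = L_after.
I_p = ½(107)(1.32)² = 93.22 kg·m².
Added inertia Σmr² = (42.2)(1.04)² = 45.64 kg·m²; I_f = 93.22 + 45.64 = 138.9 kg·m².
ω_f = I_p ω_i / I_f = (93.22)(32.7) / 138.9 = 21.95 rpm.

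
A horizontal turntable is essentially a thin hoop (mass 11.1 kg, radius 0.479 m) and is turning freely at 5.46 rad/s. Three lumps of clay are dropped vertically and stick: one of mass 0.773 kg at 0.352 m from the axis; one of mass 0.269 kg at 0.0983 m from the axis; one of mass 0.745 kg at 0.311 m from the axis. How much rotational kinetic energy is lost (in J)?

No external torque acts about the axis; L_before = L_after.
I_p = (11.1)(0.479)² = 2.547 kg·m².
Added inertia Σmr² = (0.773)(0.352)² + (0.269)(0.0983)² + (0.745)(0.311)² = 0.1704 kg·m²; I_f = 2.547 + 0.1704 = 2.717 kg·m².
ω_f = I_p ω_i / I_f = (2.547)(5.46) / 2.717 = 5.118 rad/s.
KE_i = ½(2.547)(5.460 rad/s)² = 37.96 J; KE_f = ½(2.717)(5.118)² = 35.58 J.

energy lost ≈ 2.38 J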